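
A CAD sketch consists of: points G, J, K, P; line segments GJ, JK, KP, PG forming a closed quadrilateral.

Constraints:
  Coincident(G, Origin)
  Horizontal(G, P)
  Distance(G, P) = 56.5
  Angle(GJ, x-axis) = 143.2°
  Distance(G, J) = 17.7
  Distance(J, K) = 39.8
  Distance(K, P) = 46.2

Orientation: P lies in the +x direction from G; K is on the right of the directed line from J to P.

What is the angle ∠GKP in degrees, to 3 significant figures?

105°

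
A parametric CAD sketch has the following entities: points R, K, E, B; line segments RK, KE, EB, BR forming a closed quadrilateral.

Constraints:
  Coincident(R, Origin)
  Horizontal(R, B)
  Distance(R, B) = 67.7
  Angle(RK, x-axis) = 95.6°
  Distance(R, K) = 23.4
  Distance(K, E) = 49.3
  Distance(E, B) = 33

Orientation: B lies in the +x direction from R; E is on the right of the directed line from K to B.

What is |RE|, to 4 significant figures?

36.63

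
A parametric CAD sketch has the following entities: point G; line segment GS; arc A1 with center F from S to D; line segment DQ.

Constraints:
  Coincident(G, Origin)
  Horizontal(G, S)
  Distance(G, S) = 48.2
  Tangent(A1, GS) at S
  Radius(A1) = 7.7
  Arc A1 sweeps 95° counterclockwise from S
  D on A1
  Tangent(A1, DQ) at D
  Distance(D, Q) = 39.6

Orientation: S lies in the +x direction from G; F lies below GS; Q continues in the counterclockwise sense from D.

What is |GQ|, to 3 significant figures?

65.0

G is at the origin; GS is horizontal with |GS| = 48.2 and S on the +x side, so S = (48.2, 0.00). Tangency of A1 to GS means the radius FS is perpendicular to GS, so F = S + (0, -7.7) = (48.2, -7.70). On A1, S sits at bearing 90° from F; a 95° counterclockwise sweep puts D at bearing 185°, so D = F + 7.7·(cos 185°, sin 185°) = (40.5, -8.37). Tangency of A1 to DQ means the radius FD is perpendicular to DQ, so DQ runs along (−sin 185°, cos 185°); with |DQ| = 39.6, Q = (44.0, -47.8). Then |GQ| = |Q − G| = 65.0.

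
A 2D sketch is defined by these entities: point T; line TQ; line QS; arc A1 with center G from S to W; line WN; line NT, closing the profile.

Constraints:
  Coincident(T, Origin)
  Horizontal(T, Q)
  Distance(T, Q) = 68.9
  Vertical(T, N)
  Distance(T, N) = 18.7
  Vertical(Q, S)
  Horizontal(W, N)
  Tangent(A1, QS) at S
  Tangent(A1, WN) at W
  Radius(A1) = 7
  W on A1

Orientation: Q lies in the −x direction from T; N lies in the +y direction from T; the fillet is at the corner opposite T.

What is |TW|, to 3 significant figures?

64.7

T is at the origin; T and Q share the same y with |TQ| = 68.9 and Q on the −x side, so Q = (-68.9, 0.00). T and N share the same x with |TN| = 18.7 and N on the +y side, so N = (0.00, 18.7). The virtual corner opposite T is at (-68.9, 18.7). Tangency of A1 to QS means the radius GS is perpendicular to QS and tangency of A1 to WN means the radius GW is perpendicular to WN, with radius 7.0, so the center G sits 7.0 in from both sides at G = (-61.9, 11.7). That places the tangent points at S = (-68.9, 11.7) on QS and W = (-61.9, 18.7) on WN. Then |TW| = |W − T| = 64.7.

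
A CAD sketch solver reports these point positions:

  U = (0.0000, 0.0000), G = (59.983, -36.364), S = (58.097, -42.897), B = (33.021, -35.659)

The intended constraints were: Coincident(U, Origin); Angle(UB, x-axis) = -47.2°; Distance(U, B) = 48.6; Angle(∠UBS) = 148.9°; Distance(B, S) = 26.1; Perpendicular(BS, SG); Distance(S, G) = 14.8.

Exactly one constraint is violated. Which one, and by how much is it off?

Distance(S, G) = 14.8 — off by 8.00.

U = (0.00, 0.00) ✓; UB at -47.20° ✓; |UB| = 48.60 ✓; ∠UBS = 148.9° ✓; |BS| = 26.10 ✓; ∠(BS, SG) = 90.00° ✓; |SG| = 6.800 ✗.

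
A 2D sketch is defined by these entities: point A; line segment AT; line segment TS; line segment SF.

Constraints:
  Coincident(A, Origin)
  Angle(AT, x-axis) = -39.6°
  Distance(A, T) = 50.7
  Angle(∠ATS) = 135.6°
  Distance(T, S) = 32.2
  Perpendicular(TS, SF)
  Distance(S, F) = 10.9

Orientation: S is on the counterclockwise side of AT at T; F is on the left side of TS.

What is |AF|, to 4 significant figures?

72.70

A is at the origin; AT runs at -39.6° with length 50.7, so T = 50.7·(cos -39.6°, sin -39.6°) = (39.07, -32.32). ∠ATS = 135.6°, so TS runs at -39.6° + (180° − 135.6°) = 4.800° from the x-axis; with |TS| = 32.2, S = T + 32.2·(cos 4.800°, sin 4.800°) = (71.15, -29.62). The perpendicularity gives SF at right angles to TS; with |SF| = 10.9 on the left of TS, F = S + 10.9·(-0.08368, 0.9965) = (70.24, -18.76). Then |AF| = |F − A| = 72.70.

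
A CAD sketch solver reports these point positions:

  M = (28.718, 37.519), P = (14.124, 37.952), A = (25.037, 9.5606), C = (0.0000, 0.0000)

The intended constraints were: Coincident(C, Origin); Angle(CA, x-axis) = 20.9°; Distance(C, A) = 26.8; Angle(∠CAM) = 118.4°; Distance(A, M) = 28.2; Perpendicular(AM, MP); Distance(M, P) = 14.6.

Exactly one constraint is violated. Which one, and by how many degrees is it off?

Perpendicular(AM, MP) — off by 5.80°.

C = (0.00, 0.00) ✓; CA at 20.90° ✓; |CA| = 26.80 ✓; ∠CAM = 118.4° ✓; |AM| = 28.20 ✓; ∠(AM, MP) = 95.80° ✗; |MP| = 14.60 ✓.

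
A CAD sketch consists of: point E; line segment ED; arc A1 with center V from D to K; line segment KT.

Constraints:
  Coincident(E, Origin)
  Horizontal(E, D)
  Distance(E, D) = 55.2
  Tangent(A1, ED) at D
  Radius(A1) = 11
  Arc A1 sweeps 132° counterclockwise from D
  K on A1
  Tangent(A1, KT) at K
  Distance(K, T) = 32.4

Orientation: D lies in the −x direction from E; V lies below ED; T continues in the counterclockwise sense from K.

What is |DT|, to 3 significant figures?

44.5

On A1, D sits at bearing 90° from V; a 132° counterclockwise sweep puts K at bearing 222°, so K = V + 11.0·(cos 222°, sin 222°) = (-63.4, -18.4). Since A1 is tangent to KT there, VK ⟂ KT, so KT runs along (−sin 222°, cos 222°); with |KT| = 32.4, T = (-41.7, -42.4). Then |DT| = |T − D| = 44.5.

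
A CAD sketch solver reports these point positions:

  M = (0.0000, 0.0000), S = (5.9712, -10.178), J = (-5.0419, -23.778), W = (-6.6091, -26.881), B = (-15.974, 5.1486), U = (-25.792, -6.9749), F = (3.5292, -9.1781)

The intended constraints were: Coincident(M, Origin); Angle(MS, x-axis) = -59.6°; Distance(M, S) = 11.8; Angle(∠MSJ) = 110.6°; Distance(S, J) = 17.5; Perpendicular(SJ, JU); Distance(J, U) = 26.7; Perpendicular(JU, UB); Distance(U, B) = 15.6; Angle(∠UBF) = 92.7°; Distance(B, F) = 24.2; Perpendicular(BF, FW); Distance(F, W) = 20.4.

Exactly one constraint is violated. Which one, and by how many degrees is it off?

Perpendicular(BF, FW) — off by 6.50°.

M = (0.00, 0.00) ✓; MS at -59.60° ✓; |MS| = 11.80 ✓; ∠MSJ = 110.6° ✓; |SJ| = 17.50 ✓; ∠(SJ, JU) = 90.00° ✓; |JU| = 26.70 ✓; ∠(JU, UB) = 90.00° ✓; |UB| = 15.60 ✓; ∠UBF = 92.70° ✓; |BF| = 24.20 ✓; ∠(BF, FW) = 83.50° ✗; |FW| = 20.40 ✓.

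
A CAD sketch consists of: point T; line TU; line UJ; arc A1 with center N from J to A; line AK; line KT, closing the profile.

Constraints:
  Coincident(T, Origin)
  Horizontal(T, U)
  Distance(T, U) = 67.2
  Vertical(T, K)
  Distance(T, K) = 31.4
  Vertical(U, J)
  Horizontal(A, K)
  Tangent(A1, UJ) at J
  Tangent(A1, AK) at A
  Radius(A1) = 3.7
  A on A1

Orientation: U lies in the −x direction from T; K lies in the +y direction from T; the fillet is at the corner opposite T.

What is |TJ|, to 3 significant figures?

72.7

T is at the origin; TU is horizontal with |TU| = 67.2 and U on the −x side, so U = (-67.2, 0.00). T and K share the same x with |TK| = 31.4 and K on the +y side, so K = (0.00, 31.4). The virtual corner opposite T is at (-67.2, 31.4). Tangency of A1 to UJ means the radius NJ is perpendicular to UJ and A1 meets AK tangentially, so NA is at right angles to AK, with radius 3.7, so the center N sits 3.7 in from both sides at N = (-63.5, 27.7). That places the tangent points at J = (-67.2, 27.7) on UJ and A = (-63.5, 31.4) on AK. Then |TJ| = |J − T| = 72.7.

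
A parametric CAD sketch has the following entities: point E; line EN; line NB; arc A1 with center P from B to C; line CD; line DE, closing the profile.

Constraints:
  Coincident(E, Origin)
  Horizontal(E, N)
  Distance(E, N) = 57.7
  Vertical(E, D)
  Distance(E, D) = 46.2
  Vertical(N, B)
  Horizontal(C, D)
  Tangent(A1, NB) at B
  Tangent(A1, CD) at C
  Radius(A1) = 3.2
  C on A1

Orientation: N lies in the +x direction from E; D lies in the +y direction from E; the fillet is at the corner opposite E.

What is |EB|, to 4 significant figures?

71.96

The virtual corner opposite E is at (57.70, 46.20). Since A1 is tangent to NB there, PB ⟂ NB and the tangent condition forces PC to be normal to CD, with radius 3.2, so the center P sits 3.2 in from both sides at P = (54.50, 43.00). That places the tangent points at B = (57.70, 43.00) on NB and C = (54.50, 46.20) on CD. Then |EB| = |B − E| = 71.96.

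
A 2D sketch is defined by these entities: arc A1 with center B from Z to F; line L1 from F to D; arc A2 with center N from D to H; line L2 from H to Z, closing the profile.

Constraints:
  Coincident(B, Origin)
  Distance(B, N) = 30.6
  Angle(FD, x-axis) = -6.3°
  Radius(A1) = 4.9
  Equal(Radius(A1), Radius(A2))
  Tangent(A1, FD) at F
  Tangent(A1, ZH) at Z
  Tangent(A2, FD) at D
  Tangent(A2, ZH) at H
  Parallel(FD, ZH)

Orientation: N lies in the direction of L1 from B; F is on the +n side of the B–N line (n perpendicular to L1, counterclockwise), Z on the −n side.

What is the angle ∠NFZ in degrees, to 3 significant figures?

80.9°

The slot axis is L1's direction at -6.3°, so u = (cos -6.3°, sin -6.3°) = (0.994, -0.110) and n = (−sin -6.3°, cos -6.3°) = (0.110, 0.994). B is at the origin and N lies 30.6 along u from B, so N = 30.6·u = (30.4, -3.36). Tangency of A1 to both parallel lines with radius 4.9 puts F and Z at B ± 4.9·n: F = (0.538, 4.87), Z = (-0.538, -4.87). Then cos ∠NFZ = FN·FZ / (|FN||FZ|), giving 80.9°.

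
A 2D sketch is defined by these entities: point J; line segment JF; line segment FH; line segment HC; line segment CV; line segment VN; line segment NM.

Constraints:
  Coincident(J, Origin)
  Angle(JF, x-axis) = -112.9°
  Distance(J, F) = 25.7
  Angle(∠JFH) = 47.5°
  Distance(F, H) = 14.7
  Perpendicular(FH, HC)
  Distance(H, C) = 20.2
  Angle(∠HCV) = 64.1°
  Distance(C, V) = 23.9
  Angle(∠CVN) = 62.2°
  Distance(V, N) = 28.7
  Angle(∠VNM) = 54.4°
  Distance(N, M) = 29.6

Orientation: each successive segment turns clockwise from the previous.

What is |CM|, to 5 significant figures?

2.9440

J is at the origin; JF runs at -112.9° with length 25.7, so F = (-10.000, -23.674). ∠JFH = 47.5° gives FH at 114.60° from the x-axis; with |FH| = 14.7, H = (-16.120, -10.309). The perpendicularity gives HC at right angles to FH, so HC runs at 24.600°; with |HC| = 20.2, C = (2.2468, -1.8998). ∠HCV = 64.1° gives CV at -91.300° from the x-axis; with |CV| = 23.9, V = (1.7045, -25.794). ∠CVN = 62.2° gives VN at 150.90° from the x-axis; with |VN| = 28.7, N = (-23.373, -11.836). ∠VNM = 54.4° gives NM at 25.300° from the x-axis; with |NM| = 29.6, M = (3.3881, 0.81395). Then |CM| = |M − C| = 2.9440.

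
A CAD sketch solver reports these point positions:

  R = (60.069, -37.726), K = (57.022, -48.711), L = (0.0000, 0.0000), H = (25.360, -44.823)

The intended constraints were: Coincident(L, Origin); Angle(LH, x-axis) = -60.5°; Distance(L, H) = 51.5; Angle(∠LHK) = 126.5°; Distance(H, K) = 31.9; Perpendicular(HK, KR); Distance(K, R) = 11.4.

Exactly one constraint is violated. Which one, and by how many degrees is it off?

Perpendicular(HK, KR) — off by 8.50°.

L = (0.00, 0.00) ✓; LH at -60.50° ✓; |LH| = 51.50 ✓; ∠LHK = 126.5° ✓; |HK| = 31.90 ✓; ∠(HK, KR) = 81.50° ✗; |KR| = 11.40 ✓.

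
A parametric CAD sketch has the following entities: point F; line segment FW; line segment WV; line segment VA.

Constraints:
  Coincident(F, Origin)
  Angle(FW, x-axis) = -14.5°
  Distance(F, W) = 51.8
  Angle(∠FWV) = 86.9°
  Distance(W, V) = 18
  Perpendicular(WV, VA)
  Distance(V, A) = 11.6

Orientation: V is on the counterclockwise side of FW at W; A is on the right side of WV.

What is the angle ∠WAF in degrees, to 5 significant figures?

43.704°

∠FWV = 86.9°, so WV runs at -14.5° + (180° − 86.9°) = 78.600° from the x-axis; with |WV| = 18.0, V = W + 18.0·(cos 78.600°, sin 78.600°) = (53.708, 4.6752). The perpendicularity gives VA at right angles to WV; with |VA| = 11.6 on the right of WV, A = V + 11.6·(0.98027, -0.19766) = (65.079, 2.3824). Then cos ∠WAF = AW·AF / (|AW||AF|), giving 43.704°.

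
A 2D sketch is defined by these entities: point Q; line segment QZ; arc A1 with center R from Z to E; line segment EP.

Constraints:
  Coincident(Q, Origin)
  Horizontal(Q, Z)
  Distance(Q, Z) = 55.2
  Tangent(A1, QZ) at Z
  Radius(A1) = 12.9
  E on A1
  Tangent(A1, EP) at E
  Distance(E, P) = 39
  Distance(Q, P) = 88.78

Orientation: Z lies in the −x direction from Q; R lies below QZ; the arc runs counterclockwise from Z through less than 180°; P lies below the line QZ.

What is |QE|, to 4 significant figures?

68.85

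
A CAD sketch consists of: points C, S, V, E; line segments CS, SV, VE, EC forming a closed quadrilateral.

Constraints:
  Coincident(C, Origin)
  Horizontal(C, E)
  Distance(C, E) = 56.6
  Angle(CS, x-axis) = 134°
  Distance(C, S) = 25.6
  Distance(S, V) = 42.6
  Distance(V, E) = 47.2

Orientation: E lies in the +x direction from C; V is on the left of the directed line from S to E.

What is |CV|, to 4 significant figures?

39.51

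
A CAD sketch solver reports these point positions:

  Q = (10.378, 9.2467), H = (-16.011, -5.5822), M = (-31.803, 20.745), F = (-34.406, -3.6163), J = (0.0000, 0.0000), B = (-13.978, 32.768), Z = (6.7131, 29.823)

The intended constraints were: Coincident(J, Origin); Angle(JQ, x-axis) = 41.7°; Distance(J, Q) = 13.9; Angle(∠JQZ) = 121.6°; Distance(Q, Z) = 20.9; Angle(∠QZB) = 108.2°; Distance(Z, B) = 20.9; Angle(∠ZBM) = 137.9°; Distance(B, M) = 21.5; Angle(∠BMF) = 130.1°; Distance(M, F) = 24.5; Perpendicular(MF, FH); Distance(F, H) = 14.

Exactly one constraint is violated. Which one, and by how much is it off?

Distance(F, H) = 14 — off by 4.50.

J = (0.00, 0.00) ✓; JQ at 41.70° ✓; |JQ| = 13.90 ✓; ∠JQZ = 121.6° ✓; |QZ| = 20.90 ✓; ∠QZB = 108.2° ✓; |ZB| = 20.90 ✓; ∠ZBM = 137.9° ✓; |BM| = 21.50 ✓; ∠BMF = 130.1° ✓; |MF| = 24.50 ✓; ∠(MF, FH) = 90.00° ✓; |FH| = 18.50 ✗.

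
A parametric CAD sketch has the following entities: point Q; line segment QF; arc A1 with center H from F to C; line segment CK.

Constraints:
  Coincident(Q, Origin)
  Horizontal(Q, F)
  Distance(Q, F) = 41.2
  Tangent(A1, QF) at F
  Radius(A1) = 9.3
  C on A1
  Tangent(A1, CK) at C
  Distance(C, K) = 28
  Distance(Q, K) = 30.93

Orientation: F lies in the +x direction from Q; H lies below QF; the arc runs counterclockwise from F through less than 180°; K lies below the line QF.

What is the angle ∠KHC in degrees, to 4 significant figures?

71.63°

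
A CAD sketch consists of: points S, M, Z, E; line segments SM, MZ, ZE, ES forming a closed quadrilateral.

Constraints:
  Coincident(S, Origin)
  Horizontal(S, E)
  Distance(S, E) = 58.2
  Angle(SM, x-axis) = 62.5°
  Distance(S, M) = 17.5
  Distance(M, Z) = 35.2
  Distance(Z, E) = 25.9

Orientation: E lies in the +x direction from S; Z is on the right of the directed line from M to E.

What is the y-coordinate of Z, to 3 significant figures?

-8.56

Checks: |MZ| = 35.20 ✓; |ZE| = 25.90 ✓.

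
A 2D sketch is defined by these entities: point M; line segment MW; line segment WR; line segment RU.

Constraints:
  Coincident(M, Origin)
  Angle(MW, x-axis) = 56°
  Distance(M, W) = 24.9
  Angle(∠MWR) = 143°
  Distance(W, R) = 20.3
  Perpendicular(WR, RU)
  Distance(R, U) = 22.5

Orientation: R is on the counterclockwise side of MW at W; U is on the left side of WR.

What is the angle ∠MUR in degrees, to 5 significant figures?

79.408°

∠MWR = 143.0°, so WR runs at 56.0° + (180° − 143.0°) = 93.000° from the x-axis; with |WR| = 20.3, R = W + 20.3·(cos 93.000°, sin 93.000°) = (12.861, 40.915). WR ⟂ RU; with |RU| = 22.5 on the left of WR, U = R + 22.5·(-0.99863, -0.052336) = (-9.6077, 39.738). Then cos ∠MUR = UM·UR / (|UM||UR|), giving 79.408°.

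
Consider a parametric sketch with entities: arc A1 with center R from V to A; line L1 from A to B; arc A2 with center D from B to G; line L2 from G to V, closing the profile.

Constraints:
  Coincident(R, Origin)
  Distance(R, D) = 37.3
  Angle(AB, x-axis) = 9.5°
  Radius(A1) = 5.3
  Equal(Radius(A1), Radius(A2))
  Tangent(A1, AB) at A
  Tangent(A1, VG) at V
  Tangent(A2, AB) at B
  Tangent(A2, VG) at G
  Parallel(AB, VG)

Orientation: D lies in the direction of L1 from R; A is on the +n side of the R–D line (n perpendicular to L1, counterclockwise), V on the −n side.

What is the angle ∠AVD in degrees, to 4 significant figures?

81.91°

The slot axis is L1's direction at 9.5°, so u = (cos 9.5°, sin 9.5°) = (0.9863, 0.1650) and n = (−sin 9.5°, cos 9.5°) = (-0.1650, 0.9863). R is at the origin and D lies 37.3 along u from R, so D = 37.3·u = (36.79, 6.156). Tangency of A1 to both parallel lines with radius 5.3 puts A and V at R ± 5.3·n: A = (-0.8748, 5.227), V = (0.8748, -5.227). Then cos ∠AVD = VA·VD / (|VA||VD|), giving 81.91°.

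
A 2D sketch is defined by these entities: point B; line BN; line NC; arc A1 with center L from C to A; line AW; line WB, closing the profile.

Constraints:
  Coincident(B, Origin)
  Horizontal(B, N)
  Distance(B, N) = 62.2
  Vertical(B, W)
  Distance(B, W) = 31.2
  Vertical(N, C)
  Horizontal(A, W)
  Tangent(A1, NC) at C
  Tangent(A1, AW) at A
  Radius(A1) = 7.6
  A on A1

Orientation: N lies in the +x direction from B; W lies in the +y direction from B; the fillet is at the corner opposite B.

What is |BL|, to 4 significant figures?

59.48

B is at the origin; B and N share the same y with |BN| = 62.2 and N on the +x side, so N = (62.20, 0.000). BW is vertical with |BW| = 31.2 and W on the +y side, so W = (0.000, 31.20). The virtual corner opposite B is at (62.20, 31.20). The tangent condition forces LC to be normal to NC and the tangent condition forces LA to be normal to AW, with radius 7.6, so the center L sits 7.6 in from both sides at L = (54.60, 23.60). Then |BL| = |L − B| = 59.48.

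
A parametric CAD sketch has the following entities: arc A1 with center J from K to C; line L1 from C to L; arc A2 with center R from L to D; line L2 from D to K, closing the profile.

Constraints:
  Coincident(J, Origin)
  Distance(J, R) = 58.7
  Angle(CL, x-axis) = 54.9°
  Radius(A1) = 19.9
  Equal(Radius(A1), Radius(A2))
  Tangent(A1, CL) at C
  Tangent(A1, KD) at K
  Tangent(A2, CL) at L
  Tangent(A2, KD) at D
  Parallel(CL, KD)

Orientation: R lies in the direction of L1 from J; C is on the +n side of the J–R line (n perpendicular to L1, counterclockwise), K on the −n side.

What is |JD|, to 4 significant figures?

61.98

The slot axis is L1's direction at 54.9°, so u = (cos 54.9°, sin 54.9°) = (0.5750, 0.8181) and n = (−sin 54.9°, cos 54.9°) = (-0.8181, 0.5750). J is at the origin and R lies 58.7 along u from J, so R = 58.7·u = (33.75, 48.03). Tangency of A1 to both parallel lines with radius 19.9 puts C and K at J ± 19.9·n: C = (-16.28, 11.44), K = (16.28, -11.44). Equal radii place L and D the same way about R: L = R + 19.9·n = (17.47, 59.47), D = R − 19.9·n = (50.03, 36.58). Then |JD| = |D − J| = 61.98.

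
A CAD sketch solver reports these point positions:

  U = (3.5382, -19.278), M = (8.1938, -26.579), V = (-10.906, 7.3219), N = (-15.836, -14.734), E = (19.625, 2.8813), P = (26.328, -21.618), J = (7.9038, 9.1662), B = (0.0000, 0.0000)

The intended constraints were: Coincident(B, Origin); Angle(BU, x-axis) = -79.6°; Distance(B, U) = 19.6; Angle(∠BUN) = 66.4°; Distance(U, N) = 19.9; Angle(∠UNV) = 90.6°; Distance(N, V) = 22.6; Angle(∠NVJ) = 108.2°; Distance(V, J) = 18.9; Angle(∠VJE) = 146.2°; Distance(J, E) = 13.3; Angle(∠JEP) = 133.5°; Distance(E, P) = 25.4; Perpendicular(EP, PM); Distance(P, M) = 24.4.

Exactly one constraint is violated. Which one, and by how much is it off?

Distance(P, M) = 24.4 — off by 5.60.

B = (0.00, 0.00) ✓; BU at -79.60° ✓; |BU| = 19.60 ✓; ∠BUN = 66.40° ✓; |UN| = 19.90 ✓; ∠UNV = 90.60° ✓; |NV| = 22.60 ✓; ∠NVJ = 108.2° ✓; |VJ| = 18.90 ✓; ∠VJE = 146.2° ✓; |JE| = 13.30 ✓; ∠JEP = 133.5° ✓; |EP| = 25.40 ✓; ∠(EP, PM) = 90.00° ✓; |PM| = 18.80 ✗.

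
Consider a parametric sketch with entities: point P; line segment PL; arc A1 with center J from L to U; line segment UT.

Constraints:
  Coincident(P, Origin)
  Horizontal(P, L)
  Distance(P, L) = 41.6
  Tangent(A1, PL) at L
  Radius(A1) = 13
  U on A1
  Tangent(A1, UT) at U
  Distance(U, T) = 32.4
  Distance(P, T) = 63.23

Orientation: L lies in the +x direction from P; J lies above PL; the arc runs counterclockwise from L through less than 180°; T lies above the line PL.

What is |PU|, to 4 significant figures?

56.54

P is at the origin; P and L share the same y with |PL| = 41.6 and L on the +x side, so L = (41.60, 0.000). Since A1 is tangent to PL there, JL ⟂ PL, so J = L + (0, 13) = (41.60, 13.00). Since JU ⟂ UT (tangency), |JT| = √(13.0² + 32.4²) = 34.91 regardless of where U sits on A1. So T lies on both circle(P, 63.23) and circle(J, 34.91); the above-PL intersection is T = (41.26, 47.91). U is the foot of the tangent from T: U = (53.62, 17.96).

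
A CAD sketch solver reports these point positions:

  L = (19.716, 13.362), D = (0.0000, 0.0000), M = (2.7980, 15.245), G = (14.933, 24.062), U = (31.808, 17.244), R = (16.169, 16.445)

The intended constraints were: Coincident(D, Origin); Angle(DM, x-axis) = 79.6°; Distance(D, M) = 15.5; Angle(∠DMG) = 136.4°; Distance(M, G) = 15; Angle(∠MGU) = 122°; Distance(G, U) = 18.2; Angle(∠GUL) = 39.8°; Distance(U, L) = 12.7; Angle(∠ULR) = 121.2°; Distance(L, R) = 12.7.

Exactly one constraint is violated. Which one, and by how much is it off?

Distance(L, R) = 12.7 — off by 8.00.

D = (0.00, 0.00) ✓; DM at 79.60° ✓; |DM| = 15.50 ✓; ∠DMG = 136.4° ✓; |MG| = 15.00 ✓; ∠MGU = 122.0° ✓; |GU| = 18.20 ✓; ∠GUL = 39.80° ✓; |UL| = 12.70 ✓; ∠ULR = 121.2° ✓; |LR| = 4.700 ✗.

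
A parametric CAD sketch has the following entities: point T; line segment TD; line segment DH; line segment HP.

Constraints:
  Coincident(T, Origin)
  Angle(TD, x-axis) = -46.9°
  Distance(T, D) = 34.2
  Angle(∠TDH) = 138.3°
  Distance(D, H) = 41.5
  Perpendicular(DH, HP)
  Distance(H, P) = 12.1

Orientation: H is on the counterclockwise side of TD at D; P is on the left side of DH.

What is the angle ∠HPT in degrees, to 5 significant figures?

99.028°

T is at the origin; TD runs at -46.9° with length 34.2, so D = 34.2·(cos -46.9°, sin -46.9°) = (23.368, -24.972). ∠TDH = 138.3°, so DH runs at -46.9° + (180° − 138.3°) = -5.2000° from the x-axis; with |DH| = 41.5, H = D + 41.5·(cos -5.2000°, sin -5.2000°) = (64.697, -28.733). The perpendicularity gives HP at right angles to DH; with |HP| = 12.1 on the left of DH, P = H + 12.1·(0.090633, 0.99588) = (65.794, -16.683). Then cos ∠HPT = PH·PT / (|PH||PT|), giving 99.028°.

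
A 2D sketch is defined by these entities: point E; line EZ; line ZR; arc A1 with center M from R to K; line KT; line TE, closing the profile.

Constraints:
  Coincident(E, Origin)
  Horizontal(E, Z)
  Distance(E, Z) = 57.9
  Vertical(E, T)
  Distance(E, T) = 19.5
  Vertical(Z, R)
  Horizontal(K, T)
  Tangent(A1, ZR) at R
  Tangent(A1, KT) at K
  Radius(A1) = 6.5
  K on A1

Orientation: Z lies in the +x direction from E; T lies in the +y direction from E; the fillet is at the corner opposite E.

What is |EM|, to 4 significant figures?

53.02

E is at the origin; EZ is horizontal with |EZ| = 57.9 and Z on the +x side, so Z = (57.90, 0.000). E and T share the same x with |ET| = 19.5 and T on the +y side, so T = (0.000, 19.50). The virtual corner opposite E is at (57.90, 19.50). Since A1 is tangent to ZR there, MR ⟂ ZR and tangency of A1 to KT means the radius MK is perpendicular to KT, with radius 6.5, so the center M sits 6.5 in from both sides at M = (51.40, 13.00). Then |EM| = |M − E| = 53.02.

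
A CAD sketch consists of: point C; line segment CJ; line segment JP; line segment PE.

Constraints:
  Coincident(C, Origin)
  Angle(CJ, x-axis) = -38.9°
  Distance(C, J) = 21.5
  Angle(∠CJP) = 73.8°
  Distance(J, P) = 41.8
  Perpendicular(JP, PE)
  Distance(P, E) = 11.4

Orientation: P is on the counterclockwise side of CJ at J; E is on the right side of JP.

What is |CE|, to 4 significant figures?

48.05

C is at the origin; CJ runs at -38.9° with length 21.5, so J = 21.5·(cos -38.9°, sin -38.9°) = (16.73, -13.50). ∠CJP = 73.8°, so JP runs at -38.9° + (180° − 73.8°) = 67.30° from the x-axis; with |JP| = 41.8, P = J + 41.8·(cos 67.30°, sin 67.30°) = (32.86, 25.06). The perpendicularity gives PE at right angles to JP; with |PE| = 11.4 on the right of JP, E = P + 11.4·(0.9225, -0.3859) = (43.38, 20.66). Then |CE| = |E − C| = 48.05.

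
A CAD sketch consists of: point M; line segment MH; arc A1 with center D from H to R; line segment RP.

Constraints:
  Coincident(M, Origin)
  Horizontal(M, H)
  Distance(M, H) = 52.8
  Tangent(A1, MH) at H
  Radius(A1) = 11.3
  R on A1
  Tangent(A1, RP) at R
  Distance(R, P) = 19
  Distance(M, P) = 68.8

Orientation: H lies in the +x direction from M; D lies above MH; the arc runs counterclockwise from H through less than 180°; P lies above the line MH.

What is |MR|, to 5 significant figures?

65.282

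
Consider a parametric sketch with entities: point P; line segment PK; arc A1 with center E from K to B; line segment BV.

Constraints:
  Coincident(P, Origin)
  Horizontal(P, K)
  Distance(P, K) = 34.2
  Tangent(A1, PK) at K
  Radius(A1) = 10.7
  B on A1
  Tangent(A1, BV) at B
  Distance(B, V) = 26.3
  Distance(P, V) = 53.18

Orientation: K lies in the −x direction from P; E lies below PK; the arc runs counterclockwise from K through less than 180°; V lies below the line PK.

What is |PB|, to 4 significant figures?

46.53

P is at the origin; PK is horizontal with |PK| = 34.2 and K on the −x side, so K = (-34.20, 0.000). Tangency of A1 to PK means the radius EK is perpendicular to PK, so E = K + (0, -10.7) = (-34.20, -10.70). Since EB ⟂ BV (tangency), |EV| = √(10.7² + 26.3²) = 28.39 regardless of where B sits on A1. So V lies on both circle(P, 53.18) and circle(E, 28.39); the below-PK intersection is V = (-36.12, -39.03). B is the foot of the tangent from V: B = (-44.36, -14.05).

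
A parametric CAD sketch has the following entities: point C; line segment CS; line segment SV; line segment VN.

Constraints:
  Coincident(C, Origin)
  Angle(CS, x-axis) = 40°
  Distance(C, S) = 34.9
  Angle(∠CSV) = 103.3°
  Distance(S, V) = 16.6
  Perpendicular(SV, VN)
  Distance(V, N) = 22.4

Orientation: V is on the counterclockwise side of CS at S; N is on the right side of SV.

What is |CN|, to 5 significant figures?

61.510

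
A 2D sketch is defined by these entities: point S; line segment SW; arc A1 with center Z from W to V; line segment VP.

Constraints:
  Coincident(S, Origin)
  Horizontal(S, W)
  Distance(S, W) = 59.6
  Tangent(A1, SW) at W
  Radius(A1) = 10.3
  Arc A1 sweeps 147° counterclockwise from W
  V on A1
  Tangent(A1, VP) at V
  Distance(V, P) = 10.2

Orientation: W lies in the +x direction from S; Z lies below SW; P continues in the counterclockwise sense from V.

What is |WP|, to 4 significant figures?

24.67

S is at the origin; SW is horizontal with |SW| = 59.6 and W on the +x side, so W = (59.60, 0.000). Tangency of A1 to SW means the radius ZW is perpendicular to SW, so Z = W + (0, -10.3) = (59.60, -10.30). On A1, W sits at bearing 90° from Z; a 147° counterclockwise sweep puts V at bearing 237°, so V = Z + 10.3·(cos 237°, sin 237°) = (53.99, -18.94). A1 meets VP tangentially, so ZV is at right angles to VP, so VP runs along (−sin 237°, cos 237°); with |VP| = 10.2, P = (62.54, -24.49). Then |WP| = |P − W| = 24.67.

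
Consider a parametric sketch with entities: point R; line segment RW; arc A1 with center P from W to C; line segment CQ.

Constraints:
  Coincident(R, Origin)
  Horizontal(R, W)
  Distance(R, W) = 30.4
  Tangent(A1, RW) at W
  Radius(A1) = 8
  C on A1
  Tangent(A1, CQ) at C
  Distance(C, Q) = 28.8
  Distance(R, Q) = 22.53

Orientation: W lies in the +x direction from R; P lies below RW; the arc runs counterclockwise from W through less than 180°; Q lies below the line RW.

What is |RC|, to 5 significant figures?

24.963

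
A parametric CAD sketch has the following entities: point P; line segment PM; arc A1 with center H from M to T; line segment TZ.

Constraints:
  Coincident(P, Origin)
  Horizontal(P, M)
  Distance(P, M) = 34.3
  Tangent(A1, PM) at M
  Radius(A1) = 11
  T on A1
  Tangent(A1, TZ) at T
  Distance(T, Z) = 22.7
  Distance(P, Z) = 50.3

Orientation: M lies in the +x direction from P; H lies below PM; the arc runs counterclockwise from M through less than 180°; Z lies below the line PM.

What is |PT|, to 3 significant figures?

29.3

P is at the origin; PM is horizontal with |PM| = 34.3 and M on the +x side, so M = (34.3, 0.00). Since A1 is tangent to PM there, HM ⟂ PM, so H = M + (0, -11) = (34.3, -11.0). Since HT ⟂ TZ (tangency), |HZ| = √(11.0² + 22.7²) = 25.2 regardless of where T sits on A1. So Z lies on both circle(P, 50.3) and circle(H, 25.2); the below-PM intersection is Z = (34.9, -36.2). T is the foot of the tangent from Z: T = (24.5, -16.0).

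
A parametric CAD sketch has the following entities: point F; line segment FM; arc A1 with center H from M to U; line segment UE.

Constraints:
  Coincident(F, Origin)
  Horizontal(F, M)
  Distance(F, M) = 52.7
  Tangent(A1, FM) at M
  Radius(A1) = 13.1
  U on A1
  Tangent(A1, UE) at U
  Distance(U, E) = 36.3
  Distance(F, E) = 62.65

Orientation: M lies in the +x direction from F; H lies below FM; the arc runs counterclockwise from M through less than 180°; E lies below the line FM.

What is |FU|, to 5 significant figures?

41.631

Checks: |HU| = 13.10 ✓; ∠(HU, UE) = 90.00° ✓; |UE| = 36.30 ✓; |FE| = 62.65 ✓.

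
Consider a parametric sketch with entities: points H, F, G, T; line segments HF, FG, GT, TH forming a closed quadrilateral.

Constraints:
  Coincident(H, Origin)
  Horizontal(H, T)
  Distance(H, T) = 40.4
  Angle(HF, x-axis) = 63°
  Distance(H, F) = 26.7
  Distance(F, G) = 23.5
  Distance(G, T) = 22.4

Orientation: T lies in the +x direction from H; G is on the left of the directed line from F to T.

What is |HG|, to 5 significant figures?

41.731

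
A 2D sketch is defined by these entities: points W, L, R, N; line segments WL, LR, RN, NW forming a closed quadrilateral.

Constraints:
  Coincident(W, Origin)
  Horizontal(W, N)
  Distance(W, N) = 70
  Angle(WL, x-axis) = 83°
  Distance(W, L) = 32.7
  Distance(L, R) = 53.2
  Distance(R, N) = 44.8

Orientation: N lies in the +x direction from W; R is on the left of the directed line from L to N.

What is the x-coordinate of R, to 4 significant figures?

56.20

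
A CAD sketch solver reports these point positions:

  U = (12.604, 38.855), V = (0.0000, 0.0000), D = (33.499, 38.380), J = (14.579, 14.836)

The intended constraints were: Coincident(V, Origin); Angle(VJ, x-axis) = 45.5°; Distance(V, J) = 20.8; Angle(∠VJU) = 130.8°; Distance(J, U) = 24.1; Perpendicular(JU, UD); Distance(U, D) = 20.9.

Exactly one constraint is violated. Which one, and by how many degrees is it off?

Perpendicular(JU, UD) — off by 6.00°.

V = (0.00, 0.00) ✓; VJ at 45.50° ✓; |VJ| = 20.80 ✓; ∠VJU = 130.8° ✓; |JU| = 24.10 ✓; ∠(JU, UD) = 96.00° ✗; |UD| = 20.90 ✓.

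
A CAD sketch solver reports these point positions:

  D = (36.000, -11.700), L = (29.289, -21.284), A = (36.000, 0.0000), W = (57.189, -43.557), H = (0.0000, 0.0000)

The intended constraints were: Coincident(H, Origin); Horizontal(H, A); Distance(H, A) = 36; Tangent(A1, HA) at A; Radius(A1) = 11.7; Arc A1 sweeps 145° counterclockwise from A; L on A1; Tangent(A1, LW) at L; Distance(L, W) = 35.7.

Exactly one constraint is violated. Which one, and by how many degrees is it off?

Tangent(A1, LW) at L — off by 3.60°.

H = (0.00, 0.00) ✓; H.y = 0.00, A.y = 0.00 ✓; |HA| = 36.00 ✓; ∠(DA, AH) = 90.00° ✓; |DA| = 11.70 ✓; bearing(D→L) − bearing(D→A) = 145.0° ✓; |DL| = 11.70 ✓; ∠(DL, LW) = 93.60° ✗; |LW| = 35.70 ✓.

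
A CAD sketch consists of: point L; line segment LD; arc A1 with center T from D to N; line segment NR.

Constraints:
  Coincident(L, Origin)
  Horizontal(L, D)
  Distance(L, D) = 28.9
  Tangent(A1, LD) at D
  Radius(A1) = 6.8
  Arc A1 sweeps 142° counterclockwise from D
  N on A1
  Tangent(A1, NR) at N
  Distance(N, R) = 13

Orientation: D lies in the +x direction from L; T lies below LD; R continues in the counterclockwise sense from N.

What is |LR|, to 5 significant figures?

40.355

On A1, D sits at bearing 90° from T; a 142° counterclockwise sweep puts N at bearing 232°, so N = T + 6.8·(cos 232°, sin 232°) = (24.714, -12.158). A1 meets NR tangentially, so TN is at right angles to NR, so NR runs along (−sin 232°, cos 232°); with |NR| = 13.0, R = (34.958, -20.162). Then |LR| = |R − L| = 40.355.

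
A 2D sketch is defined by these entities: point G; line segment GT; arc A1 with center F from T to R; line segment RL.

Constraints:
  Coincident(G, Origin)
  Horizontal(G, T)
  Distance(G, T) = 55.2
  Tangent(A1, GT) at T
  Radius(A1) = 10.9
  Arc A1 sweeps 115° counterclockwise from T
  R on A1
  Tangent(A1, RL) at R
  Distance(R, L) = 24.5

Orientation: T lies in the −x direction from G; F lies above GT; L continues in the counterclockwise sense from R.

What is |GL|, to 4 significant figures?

67.24

G is at the origin; G and T share the same y with |GT| = 55.2 and T on the −x side, so T = (-55.20, 0.000). Tangency of A1 to GT means the radius FT is perpendicular to GT, so F = T + (0, 10.9) = (-55.20, 10.90). On A1, T sits at bearing -90° from F; a 115° counterclockwise sweep puts R at bearing 25°, so R = F + 10.9·(cos 25°, sin 25°) = (-45.32, 15.51). Tangency of A1 to RL means the radius FR is perpendicular to RL, so RL runs along (−sin 25°, cos 25°); with |RL| = 24.5, L = (-55.68, 37.71). Then |GL| = |L − G| = 67.24.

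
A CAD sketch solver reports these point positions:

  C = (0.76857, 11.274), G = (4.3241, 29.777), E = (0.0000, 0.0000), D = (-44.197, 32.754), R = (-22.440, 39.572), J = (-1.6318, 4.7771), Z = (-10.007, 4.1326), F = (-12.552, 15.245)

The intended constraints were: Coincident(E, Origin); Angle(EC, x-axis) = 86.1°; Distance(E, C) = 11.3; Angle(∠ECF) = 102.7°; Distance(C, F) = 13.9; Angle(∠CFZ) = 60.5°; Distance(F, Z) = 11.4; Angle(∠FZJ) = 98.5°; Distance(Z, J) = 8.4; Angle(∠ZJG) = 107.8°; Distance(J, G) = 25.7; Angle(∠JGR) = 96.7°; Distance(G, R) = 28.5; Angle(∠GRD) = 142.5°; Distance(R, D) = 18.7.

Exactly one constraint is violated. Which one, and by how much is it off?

Distance(R, D) = 18.7 — off by 4.10.

E = (0.00, 0.00) ✓; EC at 86.10° ✓; |EC| = 11.30 ✓; ∠ECF = 102.7° ✓; |CF| = 13.90 ✓; ∠CFZ = 60.50° ✓; |FZ| = 11.40 ✓; ∠FZJ = 98.50° ✓; |ZJ| = 8.400 ✓; ∠ZJG = 107.8° ✓; |JG| = 25.70 ✓; ∠JGR = 96.70° ✓; |GR| = 28.50 ✓; ∠GRD = 142.5° ✓; |RD| = 22.80 ✗.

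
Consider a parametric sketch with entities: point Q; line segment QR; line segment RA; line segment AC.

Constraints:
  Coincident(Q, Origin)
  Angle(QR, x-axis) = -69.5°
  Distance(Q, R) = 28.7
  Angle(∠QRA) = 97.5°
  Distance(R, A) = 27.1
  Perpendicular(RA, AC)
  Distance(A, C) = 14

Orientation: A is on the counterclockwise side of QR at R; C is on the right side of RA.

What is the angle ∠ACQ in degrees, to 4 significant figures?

36.00°

Q is at the origin; QR runs at -69.5° with length 28.7, so R = 28.7·(cos -69.5°, sin -69.5°) = (10.05, -26.88). ∠QRA = 97.5°, so RA runs at -69.5° + (180° − 97.5°) = 13.00° from the x-axis; with |RA| = 27.1, A = R + 27.1·(cos 13.00°, sin 13.00°) = (36.46, -20.79). RA ⟂ AC; with |AC| = 14.0 on the right of RA, C = A + 14.0·(0.2250, -0.9744) = (39.61, -34.43). Then cos ∠ACQ = CA·CQ / (|CA||CQ|), giving 36.00°.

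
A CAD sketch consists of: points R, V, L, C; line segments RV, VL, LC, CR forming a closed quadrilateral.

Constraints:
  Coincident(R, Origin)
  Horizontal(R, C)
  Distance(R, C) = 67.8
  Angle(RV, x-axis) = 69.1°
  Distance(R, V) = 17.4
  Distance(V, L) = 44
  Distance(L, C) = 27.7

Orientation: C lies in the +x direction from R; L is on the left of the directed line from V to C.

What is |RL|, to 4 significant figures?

54.23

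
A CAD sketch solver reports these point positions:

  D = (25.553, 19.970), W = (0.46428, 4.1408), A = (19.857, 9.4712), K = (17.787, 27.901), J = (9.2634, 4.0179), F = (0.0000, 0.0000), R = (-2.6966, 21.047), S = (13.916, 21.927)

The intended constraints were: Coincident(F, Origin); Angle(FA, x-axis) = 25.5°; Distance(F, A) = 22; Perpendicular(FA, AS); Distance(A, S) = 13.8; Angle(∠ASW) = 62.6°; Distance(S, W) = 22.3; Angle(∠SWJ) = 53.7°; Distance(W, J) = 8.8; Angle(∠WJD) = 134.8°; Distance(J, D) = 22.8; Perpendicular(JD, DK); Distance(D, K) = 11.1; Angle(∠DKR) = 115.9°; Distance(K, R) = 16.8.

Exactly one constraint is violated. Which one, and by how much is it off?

Distance(K, R) = 16.8 — off by 4.80.

F = (0.00, 0.00) ✓; FA at 25.50° ✓; |FA| = 22.00 ✓; ∠(FA, AS) = 90.00° ✓; |AS| = 13.80 ✓; ∠ASW = 62.60° ✓; |SW| = 22.30 ✓; ∠SWJ = 53.70° ✓; |WJ| = 8.800 ✓; ∠WJD = 134.8° ✓; |JD| = 22.80 ✓; ∠(JD, DK) = 90.00° ✓; |DK| = 11.10 ✓; ∠DKR = 115.9° ✓; |KR| = 21.60 ✗.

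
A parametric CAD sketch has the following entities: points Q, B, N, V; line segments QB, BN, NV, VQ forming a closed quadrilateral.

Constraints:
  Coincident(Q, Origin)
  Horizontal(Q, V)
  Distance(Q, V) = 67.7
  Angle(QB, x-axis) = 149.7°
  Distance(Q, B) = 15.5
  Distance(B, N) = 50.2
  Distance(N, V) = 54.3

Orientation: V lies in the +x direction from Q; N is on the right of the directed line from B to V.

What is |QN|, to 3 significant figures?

35.5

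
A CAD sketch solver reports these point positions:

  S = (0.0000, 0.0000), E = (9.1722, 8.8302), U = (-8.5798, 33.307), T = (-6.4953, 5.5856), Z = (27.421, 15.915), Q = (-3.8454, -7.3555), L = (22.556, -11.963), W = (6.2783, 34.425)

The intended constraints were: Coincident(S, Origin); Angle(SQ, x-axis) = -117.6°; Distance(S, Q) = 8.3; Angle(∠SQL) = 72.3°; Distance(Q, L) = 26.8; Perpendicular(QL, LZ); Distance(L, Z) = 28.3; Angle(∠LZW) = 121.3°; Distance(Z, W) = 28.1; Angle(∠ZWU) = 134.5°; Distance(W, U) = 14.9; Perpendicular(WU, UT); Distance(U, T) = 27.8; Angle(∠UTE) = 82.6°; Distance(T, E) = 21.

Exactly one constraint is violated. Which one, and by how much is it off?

Distance(T, E) = 21 — off by 5.00.

S = (0.00, 0.00) ✓; SQ at -117.6° ✓; |SQ| = 8.300 ✓; ∠SQL = 72.30° ✓; |QL| = 26.80 ✓; ∠(QL, LZ) = 90.00° ✓; |LZ| = 28.30 ✓; ∠LZW = 121.3° ✓; |ZW| = 28.10 ✓; ∠ZWU = 134.5° ✓; |WU| = 14.90 ✓; ∠(WU, UT) = 90.00° ✓; |UT| = 27.80 ✓; ∠UTE = 82.60° ✓; |TE| = 16.00 ✗.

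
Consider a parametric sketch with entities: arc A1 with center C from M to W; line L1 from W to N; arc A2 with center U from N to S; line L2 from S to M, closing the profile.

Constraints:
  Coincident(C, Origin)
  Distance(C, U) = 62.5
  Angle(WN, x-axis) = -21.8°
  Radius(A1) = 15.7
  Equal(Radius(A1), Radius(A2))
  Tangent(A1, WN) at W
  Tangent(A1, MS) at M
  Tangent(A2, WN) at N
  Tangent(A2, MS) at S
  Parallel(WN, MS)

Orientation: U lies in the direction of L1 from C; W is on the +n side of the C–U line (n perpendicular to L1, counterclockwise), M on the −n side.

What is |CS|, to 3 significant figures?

64.4

The slot axis is L1's direction at -21.8°, so u = (cos -21.8°, sin -21.8°) = (0.928, -0.371) and n = (−sin -21.8°, cos -21.8°) = (0.371, 0.928). C is at the origin and U lies 62.5 along u from C, so U = 62.5·u = (58.0, -23.2). Tangency of A1 to both parallel lines with radius 15.7 puts W and M at C ± 15.7·n: W = (5.83, 14.6), M = (-5.83, -14.6). Equal radii place N and S the same way about U: N = U + 15.7·n = (63.9, -8.63), S = U − 15.7·n = (52.2, -37.8). Then |CS| = |S − C| = 64.4.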